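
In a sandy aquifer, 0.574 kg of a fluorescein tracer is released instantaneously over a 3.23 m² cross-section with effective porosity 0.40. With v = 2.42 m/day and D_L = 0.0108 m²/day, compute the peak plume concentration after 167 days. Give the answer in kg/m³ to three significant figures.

0.0933 kg/m³

The peak of an instantaneous 1D plume sits at x = vt; there the Gaussian factor is 1 and C_max = M/(n_e·A·√(4πDt)), where n_e·A is the pore area the mass is dissolved in.
√(4πDt) = √(4π × 0.0108 × 167) = 4.761 m, so C_max = 0.574/(0.40 × 3.23 × 4.761) = 0.0933 kg/m³.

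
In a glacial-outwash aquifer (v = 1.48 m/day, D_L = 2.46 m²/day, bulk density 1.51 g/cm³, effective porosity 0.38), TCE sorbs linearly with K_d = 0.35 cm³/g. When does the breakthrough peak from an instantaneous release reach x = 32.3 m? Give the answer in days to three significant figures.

Retardation factor R = 1 + ρ_b·K_d/n = 1 + 1.51 × 0.35/0.38 = 2.391.
Sorption retards both mechanisms: v_R = v/R = 0.6190 m/day, D_R = D/R = 1.029 m²/day.
Peak time from v_R²t² + 2D_R t − x² = 0: t = (√(D_R² + v_R²x²) − D_R)/v_R².
√(D_R² + v_R²x²) = √(1.029² + 0.6190² × 32.3²) = 20.02; v_R² = 0.3832.
t = (20.02 − 1.029)/0.3832 = 49.6 days.

49.6 days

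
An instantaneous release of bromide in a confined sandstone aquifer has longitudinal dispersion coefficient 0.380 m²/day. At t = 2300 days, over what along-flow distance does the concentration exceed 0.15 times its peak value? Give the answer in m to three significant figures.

163 m

The plume is Gaussian with σ = √(2Dt) = √(2 × 0.380 × 2300) = 41.81 m.
C/C_peak = exp(−Δx²/(2σ²)) = 0.15 ⇒ Δx = σ·√(−2 ln 0.15) = 41.81 × 1.948 = 81.45 m.
Width = 2Δx = 163 m.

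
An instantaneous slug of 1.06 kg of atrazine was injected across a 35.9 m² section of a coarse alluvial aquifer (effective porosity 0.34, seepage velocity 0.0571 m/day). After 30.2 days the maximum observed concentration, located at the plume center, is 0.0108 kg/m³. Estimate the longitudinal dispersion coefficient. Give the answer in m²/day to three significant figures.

At the plume center C_max = M/(n_e·A·√(4πDt)), so D = M²/(4πt·(n_e·A·C_max)²).
n_e·A·C_max = 0.34 × 35.9 × 0.0108 = 0.1318 kg/m.
D = 1.06²/(4π × 30.2 × 0.1318²) = 0.170 m²/day.

0.170 m²/day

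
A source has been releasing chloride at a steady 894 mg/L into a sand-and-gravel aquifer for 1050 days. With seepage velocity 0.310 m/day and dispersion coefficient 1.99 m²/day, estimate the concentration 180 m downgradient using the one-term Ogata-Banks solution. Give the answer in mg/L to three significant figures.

883 mg/L

For a continuous step input, C/C₀ ≈ ½·erfc((x−vt)/(2√(Dt))).
vt = 0.310 × 1050 = 325.5 m and 2√(Dt) = 2√(1.99 × 1050) = 91.42 m.
Argument (x−vt)/(2√(Dt)) = (180 − 325.5)/91.42 = -1.592; ½·erfc(-1.592) = 0.9878.
C = 894 × 0.9878 = 883 mg/L.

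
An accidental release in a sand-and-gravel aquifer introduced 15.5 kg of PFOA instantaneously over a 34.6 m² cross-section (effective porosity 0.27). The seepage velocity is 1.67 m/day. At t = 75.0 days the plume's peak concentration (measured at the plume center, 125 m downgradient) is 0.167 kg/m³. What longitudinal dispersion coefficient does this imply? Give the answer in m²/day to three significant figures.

At the plume center C_max = M/(n_e·A·√(4πDt)), so D = M²/(4πt·(n_e·A·C_max)²).
n_e·A·C_max = 0.27 × 34.6 × 0.167 = 1.560 kg/m.
D = 15.5²/(4π × 75.0 × 1.560²) = 0.105 m²/day.

0.105 m²/day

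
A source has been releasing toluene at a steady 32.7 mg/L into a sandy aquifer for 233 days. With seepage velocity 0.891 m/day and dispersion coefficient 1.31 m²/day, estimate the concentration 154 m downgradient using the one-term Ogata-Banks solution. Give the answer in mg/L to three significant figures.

For a continuous step input, C/C₀ ≈ ½·erfc((x−vt)/(2√(Dt))).
vt = 0.891 × 233 = 207.603 m and 2√(Dt) = 2√(1.31 × 233) = 34.94 m.
Argument (x−vt)/(2√(Dt)) = (154 − 207.603)/34.94 = -1.534; ½·erfc(-1.534) = 0.9850.
C = 32.7 × 0.9850 = 32.2 mg/L.

32.2 mg/L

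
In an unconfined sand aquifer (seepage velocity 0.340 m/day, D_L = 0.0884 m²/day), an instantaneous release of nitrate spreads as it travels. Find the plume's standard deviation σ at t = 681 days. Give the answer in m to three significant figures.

11.0 m

Dispersive spreading gives a Gaussian with σ² = 2Dt; advection only shifts the center.
σ = √(2 × 0.0884 × 681) = 11.0 m.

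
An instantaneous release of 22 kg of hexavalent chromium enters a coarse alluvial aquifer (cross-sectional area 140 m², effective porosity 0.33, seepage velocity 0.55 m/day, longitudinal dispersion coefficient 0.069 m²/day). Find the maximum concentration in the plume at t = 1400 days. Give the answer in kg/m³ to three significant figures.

0.0137 kg/m³

The peak of an instantaneous 1D plume sits at x = vt; there the Gaussian factor is 1 and C_max = M/(n_e·A·√(4πDt)), where n_e·A is the pore area the mass is dissolved in.
√(4πDt) = √(4π × 0.069 × 1400) = 34.84 m, so C_max = 22/(0.33 × 140 × 34.84) = 0.0137 kg/m³.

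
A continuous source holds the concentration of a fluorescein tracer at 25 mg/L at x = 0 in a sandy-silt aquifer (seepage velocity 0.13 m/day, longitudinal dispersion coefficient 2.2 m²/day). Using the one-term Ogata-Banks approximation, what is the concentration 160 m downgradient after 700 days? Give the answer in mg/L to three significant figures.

2.67 mg/L

For a continuous step input, C/C₀ ≈ ½·erfc((x−vt)/(2√(Dt))).
vt = 0.13 × 700 = 91 m and 2√(Dt) = 2√(2.2 × 700) = 78.49 m.
Argument (x−vt)/(2√(Dt)) = (160 − 91)/78.49 = 0.8791; ½·erfc(0.8791) = 0.1069.
C = 25 × 0.1069 = 2.67 mg/L.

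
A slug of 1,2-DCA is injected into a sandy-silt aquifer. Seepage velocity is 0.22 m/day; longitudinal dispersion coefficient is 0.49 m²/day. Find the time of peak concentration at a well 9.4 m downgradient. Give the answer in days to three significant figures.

For the 1D instantaneous-source solution, setting ∂C/∂t = 0 at fixed x gives v²t² + 2Dt − x² = 0, so t = (√(D² + v²x²) − D)/v².
√(D² + v²x²) = √(0.49² + 0.22² × 9.4²) = 2.125; v² = 0.0484.
t = (2.125 − 0.49)/0.0484 = 33.8 days (vs. the pure-advection estimate x/v = 42.7 d).

33.8 days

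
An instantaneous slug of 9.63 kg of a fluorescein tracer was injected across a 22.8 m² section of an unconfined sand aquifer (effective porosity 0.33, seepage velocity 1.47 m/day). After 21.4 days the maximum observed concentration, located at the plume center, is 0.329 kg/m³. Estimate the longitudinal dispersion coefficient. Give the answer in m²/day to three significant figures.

0.0563 m²/day

At the plume center C_max = M/(n_e·A·√(4πDt)), so D = M²/(4πt·(n_e·A·C_max)²).
n_e·A·C_max = 0.33 × 22.8 × 0.329 = 2.475 kg/m.
D = 9.63²/(4π × 21.4 × 2.475²) = 0.0563 m²/day.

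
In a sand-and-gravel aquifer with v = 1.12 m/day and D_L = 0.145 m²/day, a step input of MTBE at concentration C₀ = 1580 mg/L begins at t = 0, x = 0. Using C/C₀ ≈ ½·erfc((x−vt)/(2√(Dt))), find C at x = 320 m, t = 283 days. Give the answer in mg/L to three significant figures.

For a continuous step input, C/C₀ ≈ ½·erfc((x−vt)/(2√(Dt))).
vt = 1.12 × 283 = 316.96 m and 2√(Dt) = 2√(0.145 × 283) = 12.81 m.
Argument (x−vt)/(2√(Dt)) = (320 − 316.96)/12.81 = 0.2373; ½·erfc(0.2373) = 0.3686.
C = 1580 × 0.3686 = 582 mg/L.

582 mg/L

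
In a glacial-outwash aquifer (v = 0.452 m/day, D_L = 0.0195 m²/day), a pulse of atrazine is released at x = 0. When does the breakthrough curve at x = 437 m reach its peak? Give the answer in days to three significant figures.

For the 1D instantaneous-source solution, setting ∂C/∂t = 0 at fixed x gives v²t² + 2Dt − x² = 0, so t = (√(D² + v²x²) − D)/v².
√(D² + v²x²) = √(0.0195² + 0.452² × 437²) = 197.5; v² = 0.204304.
t = (197.5 − 0.0195)/0.204304 = 967 days (vs. the pure-advection estimate x/v = 967 d).

967 days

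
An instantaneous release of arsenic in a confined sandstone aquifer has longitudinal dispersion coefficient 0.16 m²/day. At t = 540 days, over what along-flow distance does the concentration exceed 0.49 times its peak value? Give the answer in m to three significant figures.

The plume is Gaussian with σ = √(2Dt) = √(2 × 0.16 × 540) = 13.15 m.
C/C_peak = exp(−Δx²/(2σ²)) = 0.49 ⇒ Δx = σ·√(−2 ln 0.49) = 13.15 × 1.194 = 15.70 m.
Width = 2Δx = 31.4 m.

31.4 m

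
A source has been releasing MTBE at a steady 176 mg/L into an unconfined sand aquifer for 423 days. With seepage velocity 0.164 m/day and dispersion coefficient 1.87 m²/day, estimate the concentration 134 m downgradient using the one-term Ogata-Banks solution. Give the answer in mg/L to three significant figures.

9.17 mg/L

For a continuous step input, C/C₀ ≈ ½·erfc((x−vt)/(2√(Dt))).
vt = 0.164 × 423 = 69.372 m and 2√(Dt) = 2√(1.87 × 423) = 56.25 m.
Argument (x−vt)/(2√(Dt)) = (134 − 69.372)/56.25 = 1.149; ½·erfc(1.149) = 0.05209.
C = 176 × 0.05209 = 9.17 mg/L.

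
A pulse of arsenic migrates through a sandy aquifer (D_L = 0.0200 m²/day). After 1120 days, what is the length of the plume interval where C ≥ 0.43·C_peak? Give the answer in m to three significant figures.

17.4 m

The plume is Gaussian with σ = √(2Dt) = √(2 × 0.0200 × 1120) = 6.693 m.
C/C_peak = exp(−Δx²/(2σ²)) = 0.43 ⇒ Δx = σ·√(−2 ln 0.43) = 6.693 × 1.299 = 8.694 m.
Width = 2Δx = 17.4 m.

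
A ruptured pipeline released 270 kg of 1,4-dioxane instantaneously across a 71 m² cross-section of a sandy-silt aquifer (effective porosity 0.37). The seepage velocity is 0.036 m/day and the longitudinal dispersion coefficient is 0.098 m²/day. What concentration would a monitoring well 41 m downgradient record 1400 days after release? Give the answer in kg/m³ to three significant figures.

For an instantaneous plane source, C(x,t) = M/(n_e·A·√(4πDt)) · exp(−(x−vt)²/(4Dt)), with n_e·A the pore (flow) area.
Plume center vt = 0.036 × 1400 = 50.4 m, so the well at 41 m is 9.4 m upgradient of the peak.
√(4πDt) = 41.52 m, giving peak height M/(n_e·A·√(4πDt)) = 270/(0.37 × 71 × 41.52) = 0.2475 kg/m³.
(x−vt)²/(4Dt) = (-9.4)²/(4 × 0.098 × 1400) = 0.1610; exp(−0.1610) = 0.8513.
C = 0.2475 × 0.8513 = 0.211 kg/m³.

0.211 kg/m³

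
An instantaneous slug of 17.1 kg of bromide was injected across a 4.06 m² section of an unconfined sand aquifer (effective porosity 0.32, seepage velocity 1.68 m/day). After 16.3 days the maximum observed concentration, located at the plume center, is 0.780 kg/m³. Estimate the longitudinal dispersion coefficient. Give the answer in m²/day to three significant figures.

At the plume center C_max = M/(n_e·A·√(4πDt)), so D = M²/(4πt·(n_e·A·C_max)²).
n_e·A·C_max = 0.32 × 4.06 × 0.780 = 1.013 kg/m.
D = 17.1²/(4π × 16.3 × 1.013²) = 1.39 m²/day.

1.39 m²/day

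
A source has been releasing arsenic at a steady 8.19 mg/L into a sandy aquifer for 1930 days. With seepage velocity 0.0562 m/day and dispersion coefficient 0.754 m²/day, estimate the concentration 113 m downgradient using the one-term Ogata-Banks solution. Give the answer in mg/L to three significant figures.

3.82 mg/L

For a continuous step input, C/C₀ ≈ ½·erfc((x−vt)/(2√(Dt))).
vt = 0.0562 × 1930 = 108.466 m and 2√(Dt) = 2√(0.754 × 1930) = 76.29 m.
Argument (x−vt)/(2√(Dt)) = (113 − 108.466)/76.29 = 0.05943; ½·erfc(0.05943) = 0.4665.
C = 8.19 × 0.4665 = 3.82 mg/L.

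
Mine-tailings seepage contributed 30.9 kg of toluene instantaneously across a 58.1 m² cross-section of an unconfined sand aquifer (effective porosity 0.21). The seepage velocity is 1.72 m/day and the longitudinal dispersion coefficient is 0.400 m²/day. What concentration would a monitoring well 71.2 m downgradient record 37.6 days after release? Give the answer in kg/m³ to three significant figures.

For an instantaneous plane source, C(x,t) = M/(n_e·A·√(4πDt)) · exp(−(x−vt)²/(4Dt)), with n_e·A the pore (flow) area.
Plume center vt = 1.72 × 37.6 = 64.672 m, so the well at 71.2 m is 6.528 m downgradient of the peak.
√(4πDt) = 13.75 m, giving peak height M/(n_e·A·√(4πDt)) = 30.9/(0.21 × 58.1 × 13.75) = 0.1842 kg/m³.
(x−vt)²/(4Dt) = (6.528)²/(4 × 0.400 × 37.6) = 0.7084; exp(−0.7084) = 0.4924.
C = 0.1842 × 0.4924 = 0.0907 kg/m³.

0.0907 kg/m³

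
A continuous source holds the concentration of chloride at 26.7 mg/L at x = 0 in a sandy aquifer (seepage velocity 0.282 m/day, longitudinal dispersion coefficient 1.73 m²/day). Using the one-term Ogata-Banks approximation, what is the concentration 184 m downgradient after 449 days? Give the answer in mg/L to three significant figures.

For a continuous step input, C/C₀ ≈ ½·erfc((x−vt)/(2√(Dt))).
vt = 0.282 × 449 = 126.618 m and 2√(Dt) = 2√(1.73 × 449) = 55.74 m.
Argument (x−vt)/(2√(Dt)) = (184 − 126.618)/55.74 = 1.029; ½·erfc(1.029) = 0.07280.
C = 26.7 × 0.07280 = 1.94 mg/L.

1.94 mg/L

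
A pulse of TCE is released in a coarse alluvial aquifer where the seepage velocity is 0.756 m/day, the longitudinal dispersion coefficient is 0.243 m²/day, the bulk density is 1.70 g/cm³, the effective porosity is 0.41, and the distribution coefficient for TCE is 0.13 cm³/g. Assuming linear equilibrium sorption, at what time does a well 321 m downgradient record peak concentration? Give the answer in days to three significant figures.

Retardation factor R = 1 + ρ_b·K_d/n = 1 + 1.70 × 0.13/0.41 = 1.539.
Sorption retards both mechanisms: v_R = v/R = 0.4912 m/day, D_R = D/R = 0.1579 m²/day.
Peak time from v_R²t² + 2D_R t − x² = 0: t = (√(D_R² + v_R²x²) − D_R)/v_R².
√(D_R² + v_R²x²) = √(0.1579² + 0.4912² × 321²) = 157.7; v_R² = 0.2413.
t = (157.7 − 0.1579)/0.2413 = 653 days.

653 days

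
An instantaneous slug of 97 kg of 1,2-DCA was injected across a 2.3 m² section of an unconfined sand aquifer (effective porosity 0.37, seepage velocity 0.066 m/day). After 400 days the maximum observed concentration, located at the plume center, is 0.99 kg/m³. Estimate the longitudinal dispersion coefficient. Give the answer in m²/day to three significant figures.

At the plume center C_max = M/(n_e·A·√(4πDt)), so D = M²/(4πt·(n_e·A·C_max)²).
n_e·A·C_max = 0.37 × 2.3 × 0.99 = 0.8425 kg/m.
D = 97²/(4π × 400 × 0.8425²) = 2.64 m²/day.

2.64 m²/day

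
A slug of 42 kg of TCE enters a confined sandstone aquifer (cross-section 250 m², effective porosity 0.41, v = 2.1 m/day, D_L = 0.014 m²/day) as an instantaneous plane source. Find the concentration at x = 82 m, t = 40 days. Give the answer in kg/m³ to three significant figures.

0.0259 kg/m³

For an instantaneous plane source, C(x,t) = M/(n_e·A·√(4πDt)) · exp(−(x−vt)²/(4Dt)), with n_e·A the pore (flow) area.
Plume center vt = 2.1 × 40 = 84 m, so the well at 82 m is 2 m upgradient of the peak.
√(4πDt) = 2.653 m, giving peak height M/(n_e·A·√(4πDt)) = 42/(0.41 × 250 × 2.653) = 0.1545 kg/m³.
(x−vt)²/(4Dt) = (-2)²/(4 × 0.014 × 40) = 1.786; exp(−1.786) = 0.1676.
C = 0.1545 × 0.1676 = 0.0259 kg/m³.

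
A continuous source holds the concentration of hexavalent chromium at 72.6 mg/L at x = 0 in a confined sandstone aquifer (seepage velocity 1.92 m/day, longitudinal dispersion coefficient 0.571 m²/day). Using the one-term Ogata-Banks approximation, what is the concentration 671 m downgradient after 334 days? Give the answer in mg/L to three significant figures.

4.65 mg/L

For a continuous step input, C/C₀ ≈ ½·erfc((x−vt)/(2√(Dt))).
vt = 1.92 × 334 = 641.28 m and 2√(Dt) = 2√(0.571 × 334) = 27.62 m.
Argument (x−vt)/(2√(Dt)) = (671 − 641.28)/27.62 = 1.076; ½·erfc(1.076) = 0.06404.
C = 72.6 × 0.06404 = 4.65 mg/L.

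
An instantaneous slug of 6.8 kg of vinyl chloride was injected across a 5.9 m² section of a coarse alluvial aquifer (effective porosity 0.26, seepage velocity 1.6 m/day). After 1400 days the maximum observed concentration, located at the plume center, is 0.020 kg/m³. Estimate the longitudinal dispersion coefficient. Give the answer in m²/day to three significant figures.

2.79 m²/day

At the plume center C_max = M/(n_e·A·√(4πDt)), so D = M²/(4πt·(n_e·A·C_max)²).
n_e·A·C_max = 0.26 × 5.9 × 0.020 = 0.03068 kg/m.
D = 6.8²/(4π × 1400 × 0.03068²) = 2.79 m²/day.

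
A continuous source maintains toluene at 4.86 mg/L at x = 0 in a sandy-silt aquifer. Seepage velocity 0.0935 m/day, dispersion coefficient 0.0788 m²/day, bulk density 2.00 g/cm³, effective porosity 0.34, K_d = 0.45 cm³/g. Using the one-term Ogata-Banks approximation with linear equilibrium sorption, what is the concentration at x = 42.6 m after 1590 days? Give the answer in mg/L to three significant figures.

Retardation factor R = 1 + ρ_b·K_d/n = 1 + 2.00 × 0.45/0.34 = 3.647.
Sorption retards both mechanisms: v_R = v/R = 0.02564 m/day, D_R = D/R = 0.02161 m²/day.
v_R·t = 0.02564 × 1590 = 40.7676 m; 2√(D_R t) = 11.72 m; argument = (42.6 − 40.7676)/11.72 = 0.1563.
C = C₀ × ½·erfc(0.1563) = 4.86 × 0.4125 = 2.00 mg/L.

2.00 mg/L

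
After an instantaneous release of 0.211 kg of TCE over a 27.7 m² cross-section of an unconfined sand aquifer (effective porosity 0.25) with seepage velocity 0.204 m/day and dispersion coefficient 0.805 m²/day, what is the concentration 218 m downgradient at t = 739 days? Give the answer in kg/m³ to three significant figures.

For an instantaneous plane source, C(x,t) = M/(n_e·A·√(4πDt)) · exp(−(x−vt)²/(4Dt)), with n_e·A the pore (flow) area.
Plume center vt = 0.204 × 739 = 150.756 m, so the well at 218 m is 67.244 m downgradient of the peak.
√(4πDt) = 86.46 m, giving peak height M/(n_e·A·√(4πDt)) = 0.211/(0.25 × 27.7 × 86.46) = 0.0003524 kg/m³.
(x−vt)²/(4Dt) = (67.244)²/(4 × 0.805 × 739) = 1.900; exp(−1.900) = 0.1496.
C = 0.0003524 × 0.1496 = 5.27e-05 kg/m³.

5.27e-05 kg/m³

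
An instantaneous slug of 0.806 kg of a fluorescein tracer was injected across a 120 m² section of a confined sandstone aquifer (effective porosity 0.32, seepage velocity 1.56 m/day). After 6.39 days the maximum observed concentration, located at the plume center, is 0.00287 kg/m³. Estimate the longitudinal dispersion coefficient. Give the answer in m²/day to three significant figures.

0.666 m²/day

At the plume center C_max = M/(n_e·A·√(4πDt)), so D = M²/(4πt·(n_e·A·C_max)²).
n_e·A·C_max = 0.32 × 120 × 0.00287 = 0.1102 kg/m.
D = 0.806²/(4π × 6.39 × 0.1102²) = 0.666 m²/day.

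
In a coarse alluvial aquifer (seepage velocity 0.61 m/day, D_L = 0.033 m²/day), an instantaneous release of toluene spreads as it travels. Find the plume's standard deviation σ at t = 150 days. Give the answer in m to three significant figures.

3.15 m

Dispersive spreading gives a Gaussian with σ² = 2Dt; advection only shifts the center.
σ = √(2 × 0.033 × 150) = 3.15 m.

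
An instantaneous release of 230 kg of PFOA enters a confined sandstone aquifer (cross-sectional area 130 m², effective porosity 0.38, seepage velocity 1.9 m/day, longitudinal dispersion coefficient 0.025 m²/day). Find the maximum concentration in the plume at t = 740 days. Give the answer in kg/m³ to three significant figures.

0.305 kg/m³

The peak of an instantaneous 1D plume sits at x = vt; there the Gaussian factor is 1 and C_max = M/(n_e·A·√(4πDt)), where n_e·A is the pore area the mass is dissolved in.
√(4πDt) = √(4π × 0.025 × 740) = 15.25 m, so C_max = 230/(0.38 × 130 × 15.25) = 0.305 kg/m³.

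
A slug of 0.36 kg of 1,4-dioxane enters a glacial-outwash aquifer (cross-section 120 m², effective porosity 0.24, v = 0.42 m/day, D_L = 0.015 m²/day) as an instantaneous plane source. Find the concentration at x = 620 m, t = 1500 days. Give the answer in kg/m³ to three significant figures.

0.000245 kg/m³

For an instantaneous plane source, C(x,t) = M/(n_e·A·√(4πDt)) · exp(−(x−vt)²/(4Dt)), with n_e·A the pore (flow) area.
Plume center vt = 0.42 × 1500 = 630 m, so the well at 620 m is 10 m upgradient of the peak.
√(4πDt) = 16.81 m, giving peak height M/(n_e·A·√(4πDt)) = 0.36/(0.24 × 120 × 16.81) = 0.0007436 kg/m³.
(x−vt)²/(4Dt) = (-10)²/(4 × 0.015 × 1500) = 1.111; exp(−1.111) = 0.3292.
C = 0.0007436 × 0.3292 = 0.000245 kg/m³.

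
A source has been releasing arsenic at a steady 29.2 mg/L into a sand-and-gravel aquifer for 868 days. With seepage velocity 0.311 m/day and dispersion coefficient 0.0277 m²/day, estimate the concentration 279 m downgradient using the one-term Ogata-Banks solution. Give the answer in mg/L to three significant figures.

2.80 mg/L

For a continuous step input, C/C₀ ≈ ½·erfc((x−vt)/(2√(Dt))).
vt = 0.311 × 868 = 269.948 m and 2√(Dt) = 2√(0.0277 × 868) = 9.807 m.
Argument (x−vt)/(2√(Dt)) = (279 − 269.948)/9.807 = 0.9230; ½·erfc(0.9230) = 0.09589.
C = 29.2 × 0.09589 = 2.80 mg/L.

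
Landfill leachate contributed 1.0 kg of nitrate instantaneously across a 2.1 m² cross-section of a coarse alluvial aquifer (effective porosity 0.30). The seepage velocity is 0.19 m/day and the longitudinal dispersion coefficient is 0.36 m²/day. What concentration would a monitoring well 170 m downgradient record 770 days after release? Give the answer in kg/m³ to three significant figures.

For an instantaneous plane source, C(x,t) = M/(n_e·A·√(4πDt)) · exp(−(x−vt)²/(4Dt)), with n_e·A the pore (flow) area.
Plume center vt = 0.19 × 770 = 146.3 m, so the well at 170 m is 23.7 m downgradient of the peak.
√(4πDt) = 59.02 m, giving peak height M/(n_e·A·√(4πDt)) = 1.0/(0.30 × 2.1 × 59.02) = 0.02689 kg/m³.
(x−vt)²/(4Dt) = (23.7)²/(4 × 0.36 × 770) = 0.5066; exp(−0.5066) = 0.6025.
C = 0.02689 × 0.6025 = 0.0162 kg/m³.

0.0162 kg/m³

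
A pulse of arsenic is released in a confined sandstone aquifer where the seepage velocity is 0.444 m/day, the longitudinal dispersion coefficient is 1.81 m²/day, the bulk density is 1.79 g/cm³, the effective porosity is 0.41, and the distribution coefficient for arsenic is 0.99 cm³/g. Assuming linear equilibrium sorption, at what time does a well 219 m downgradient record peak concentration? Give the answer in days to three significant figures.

2580 days

Retardation factor R = 1 + ρ_b·K_d/n = 1 + 1.79 × 0.99/0.41 = 5.322.
Sorption retards both mechanisms: v_R = v/R = 0.08343 m/day, D_R = D/R = 0.3401 m²/day.
Peak time from v_R²t² + 2D_R t − x² = 0: t = (√(D_R² + v_R²x²) − D_R)/v_R².
√(D_R² + v_R²x²) = √(0.3401² + 0.08343² × 219²) = 18.27; v_R² = 0.006961.
t = (18.27 − 0.3401)/0.006961 = 2580 days.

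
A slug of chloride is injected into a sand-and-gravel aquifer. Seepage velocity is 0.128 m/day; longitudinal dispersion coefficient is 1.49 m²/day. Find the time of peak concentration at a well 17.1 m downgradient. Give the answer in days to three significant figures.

For the 1D instantaneous-source solution, setting ∂C/∂t = 0 at fixed x gives v²t² + 2Dt − x² = 0, so t = (√(D² + v²x²) − D)/v².
√(D² + v²x²) = √(1.49² + 0.128² × 17.1²) = 2.648; v² = 0.016384.
t = (2.648 − 1.49)/0.016384 = 70.7 days (vs. the pure-advection estimate x/v = 134 d).

70.7 days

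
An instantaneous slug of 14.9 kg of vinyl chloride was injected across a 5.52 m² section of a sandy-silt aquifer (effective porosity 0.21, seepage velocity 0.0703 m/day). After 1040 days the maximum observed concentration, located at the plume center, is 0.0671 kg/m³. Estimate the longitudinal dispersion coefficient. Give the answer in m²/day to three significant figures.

2.81 m²/day

At the plume center C_max = M/(n_e·A·√(4πDt)), so D = M²/(4πt·(n_e·A·C_max)²).
n_e·A·C_max = 0.21 × 5.52 × 0.0671 = 0.07778 kg/m.
D = 14.9²/(4π × 1040 × 0.07778²) = 2.81 m²/day.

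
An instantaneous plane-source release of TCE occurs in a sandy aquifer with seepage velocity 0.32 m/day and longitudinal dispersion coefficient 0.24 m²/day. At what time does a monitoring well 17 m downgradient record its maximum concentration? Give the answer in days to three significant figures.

For the 1D instantaneous-source solution, setting ∂C/∂t = 0 at fixed x gives v²t² + 2Dt − x² = 0, so t = (√(D² + v²x²) − D)/v².
√(D² + v²x²) = √(0.24² + 0.32² × 17²) = 5.445; v² = 0.1024.
t = (5.445 − 0.24)/0.1024 = 50.8 days (vs. the pure-advection estimate x/v = 53.1 d).

50.8 days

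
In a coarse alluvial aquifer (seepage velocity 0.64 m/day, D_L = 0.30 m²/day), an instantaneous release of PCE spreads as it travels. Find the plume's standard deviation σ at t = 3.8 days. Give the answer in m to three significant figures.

1.51 m

Dispersive spreading gives a Gaussian with σ² = 2Dt; advection only shifts the center.
σ = √(2 × 0.30 × 3.8) = 1.51 m.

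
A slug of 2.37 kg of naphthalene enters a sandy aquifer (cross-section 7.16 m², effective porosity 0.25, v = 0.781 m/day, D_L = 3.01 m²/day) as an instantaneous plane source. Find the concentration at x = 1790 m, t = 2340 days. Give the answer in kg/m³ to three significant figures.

For an instantaneous plane source, C(x,t) = M/(n_e·A·√(4πDt)) · exp(−(x−vt)²/(4Dt)), with n_e·A the pore (flow) area.
Plume center vt = 0.781 × 2340 = 1827.54 m, so the well at 1790 m is 37.54 m upgradient of the peak.
√(4πDt) = 297.5 m, giving peak height M/(n_e·A·√(4πDt)) = 2.37/(0.25 × 7.16 × 297.5) = 0.004450 kg/m³.
(x−vt)²/(4Dt) = (-37.54)²/(4 × 3.01 × 2340) = 0.05002; exp(−0.05002) = 0.9512.
C = 0.004450 × 0.9512 = 0.00423 kg/m³.

0.00423 kg/m³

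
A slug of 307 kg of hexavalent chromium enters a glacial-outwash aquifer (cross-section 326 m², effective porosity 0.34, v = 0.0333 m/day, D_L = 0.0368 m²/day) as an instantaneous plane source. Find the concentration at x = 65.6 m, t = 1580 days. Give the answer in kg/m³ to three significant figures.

0.0496 kg/m³

For an instantaneous plane source, C(x,t) = M/(n_e·A·√(4πDt)) · exp(−(x−vt)²/(4Dt)), with n_e·A the pore (flow) area.
Plume center vt = 0.0333 × 1580 = 52.614 m, so the well at 65.6 m is 12.986 m downgradient of the peak.
√(4πDt) = 27.03 m, giving peak height M/(n_e·A·√(4πDt)) = 307/(0.34 × 326 × 27.03) = 0.1025 kg/m³.
(x−vt)²/(4Dt) = (12.986)²/(4 × 0.0368 × 1580) = 0.7251; exp(−0.7251) = 0.4843.
C = 0.1025 × 0.4843 = 0.0496 kg/m³.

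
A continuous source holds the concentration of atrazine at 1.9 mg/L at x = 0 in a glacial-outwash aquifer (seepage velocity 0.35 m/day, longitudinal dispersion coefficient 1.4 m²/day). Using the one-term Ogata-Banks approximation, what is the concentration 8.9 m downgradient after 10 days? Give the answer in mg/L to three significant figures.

For a continuous step input, C/C₀ ≈ ½·erfc((x−vt)/(2√(Dt))).
vt = 0.35 × 10 = 3.5 m and 2√(Dt) = 2√(1.4 × 10) = 7.483 m.
Argument (x−vt)/(2√(Dt)) = (8.9 − 3.5)/7.483 = 0.7216; ½·erfc(0.7216) = 0.1537.
C = 1.9 × 0.1537 = 0.292 mg/L.

0.292 mg/L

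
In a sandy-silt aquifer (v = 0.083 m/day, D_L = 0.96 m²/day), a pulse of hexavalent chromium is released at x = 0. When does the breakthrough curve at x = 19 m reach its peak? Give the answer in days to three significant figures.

For the 1D instantaneous-source solution, setting ∂C/∂t = 0 at fixed x gives v²t² + 2Dt − x² = 0, so t = (√(D² + v²x²) − D)/v².
√(D² + v²x²) = √(0.96² + 0.083² × 19²) = 1.846; v² = 0.006889.
t = (1.846 − 0.96)/0.006889 = 129 days (vs. the pure-advection estimate x/v = 229 d).

129 days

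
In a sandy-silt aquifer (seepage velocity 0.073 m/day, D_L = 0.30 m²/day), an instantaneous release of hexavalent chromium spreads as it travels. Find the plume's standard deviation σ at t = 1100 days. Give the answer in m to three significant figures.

Dispersive spreading gives a Gaussian with σ² = 2Dt; advection only shifts the center.
σ = √(2 × 0.30 × 1100) = 25.7 m.

25.7 m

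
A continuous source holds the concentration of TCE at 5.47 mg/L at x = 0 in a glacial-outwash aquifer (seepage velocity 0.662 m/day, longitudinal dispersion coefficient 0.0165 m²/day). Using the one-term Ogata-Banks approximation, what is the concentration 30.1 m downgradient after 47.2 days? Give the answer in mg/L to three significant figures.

4.49 mg/L

For a continuous step input, C/C₀ ≈ ½·erfc((x−vt)/(2√(Dt))).
vt = 0.662 × 47.2 = 31.2464 m and 2√(Dt) = 2√(0.0165 × 47.2) = 1.765 m.
Argument (x−vt)/(2√(Dt)) = (30.1 − 31.2464)/1.765 = -0.6495; ½·erfc(-0.6495) = 0.8208.
C = 5.47 × 0.8208 = 4.49 mg/L.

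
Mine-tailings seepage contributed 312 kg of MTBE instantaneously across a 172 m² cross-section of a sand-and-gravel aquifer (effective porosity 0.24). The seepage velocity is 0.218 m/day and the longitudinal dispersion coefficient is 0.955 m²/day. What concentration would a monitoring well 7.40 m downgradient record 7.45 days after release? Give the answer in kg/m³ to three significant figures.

For an instantaneous plane source, C(x,t) = M/(n_e·A·√(4πDt)) · exp(−(x−vt)²/(4Dt)), with n_e·A the pore (flow) area.
Plume center vt = 0.218 × 7.45 = 1.6241 m, so the well at 7.40 m is 5.7759 m downgradient of the peak.
√(4πDt) = 9.456 m, giving peak height M/(n_e·A·√(4πDt)) = 312/(0.24 × 172 × 9.456) = 0.7993 kg/m³.
(x−vt)²/(4Dt) = (5.7759)²/(4 × 0.955 × 7.45) = 1.172; exp(−1.172) = 0.3097.
C = 0.7993 × 0.3097 = 0.248 kg/m³.

0.248 kg/m³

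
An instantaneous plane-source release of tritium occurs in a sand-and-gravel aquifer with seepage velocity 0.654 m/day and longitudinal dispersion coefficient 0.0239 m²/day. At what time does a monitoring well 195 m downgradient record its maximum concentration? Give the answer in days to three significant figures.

298 days

For the 1D instantaneous-source solution, setting ∂C/∂t = 0 at fixed x gives v²t² + 2Dt − x² = 0, so t = (√(D² + v²x²) − D)/v².
√(D² + v²x²) = √(0.0239² + 0.654² × 195²) = 127.5; v² = 0.427716.
t = (127.5 − 0.0239)/0.427716 = 298 days (vs. the pure-advection estimate x/v = 298 d).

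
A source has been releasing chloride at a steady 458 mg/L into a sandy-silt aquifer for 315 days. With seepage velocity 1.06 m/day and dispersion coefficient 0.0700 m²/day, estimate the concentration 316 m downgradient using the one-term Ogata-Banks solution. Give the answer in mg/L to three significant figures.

For a continuous step input, C/C₀ ≈ ½·erfc((x−vt)/(2√(Dt))).
vt = 1.06 × 315 = 333.9 m and 2√(Dt) = 2√(0.0700 × 315) = 9.391 m.
Argument (x−vt)/(2√(Dt)) = (316 − 333.9)/9.391 = -1.906; ½·erfc(-1.906) = 0.9965.
C = 458 × 0.9965 = 456 mg/L.

456 mg/L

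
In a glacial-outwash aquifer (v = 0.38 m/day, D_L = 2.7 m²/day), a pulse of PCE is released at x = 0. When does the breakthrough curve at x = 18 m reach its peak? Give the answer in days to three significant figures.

32.2 days

For the 1D instantaneous-source solution, setting ∂C/∂t = 0 at fixed x gives v²t² + 2Dt − x² = 0, so t = (√(D² + v²x²) − D)/v².
√(D² + v²x²) = √(2.7² + 0.38² × 18²) = 7.354; v² = 0.1444.
t = (7.354 − 2.7)/0.1444 = 32.2 days (vs. the pure-advection estimate x/v = 47.4 d).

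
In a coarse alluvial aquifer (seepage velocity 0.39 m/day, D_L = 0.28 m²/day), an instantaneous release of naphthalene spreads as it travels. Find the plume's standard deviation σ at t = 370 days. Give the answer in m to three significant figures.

Dispersive spreading gives a Gaussian with σ² = 2Dt; advection only shifts the center.
σ = √(2 × 0.28 × 370) = 14.4 m.

14.4 m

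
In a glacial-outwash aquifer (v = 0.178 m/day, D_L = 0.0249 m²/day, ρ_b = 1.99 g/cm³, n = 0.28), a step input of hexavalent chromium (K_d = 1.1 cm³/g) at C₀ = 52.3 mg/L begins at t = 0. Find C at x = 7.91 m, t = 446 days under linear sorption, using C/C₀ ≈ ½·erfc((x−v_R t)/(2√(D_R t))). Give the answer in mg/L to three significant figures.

Retardation factor R = 1 + ρ_b·K_d/n = 1 + 1.99 × 1.1/0.28 = 8.818.
Sorption retards both mechanisms: v_R = v/R = 0.02019 m/day, D_R = D/R = 0.002824 m²/day.
v_R·t = 0.02019 × 446 = 9.00474 m; 2√(D_R t) = 2.245 m; argument = (7.91 − 9.00474)/2.245 = -0.4876.
C = C₀ × ½·erfc(-0.4876) = 52.3 × 0.7548 = 39.5 mg/L.

39.5 mg/L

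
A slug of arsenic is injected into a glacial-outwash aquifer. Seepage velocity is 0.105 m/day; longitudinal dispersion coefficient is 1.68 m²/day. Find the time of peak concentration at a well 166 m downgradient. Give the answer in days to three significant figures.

1440 days

For the 1D instantaneous-source solution, setting ∂C/∂t = 0 at fixed x gives v²t² + 2Dt − x² = 0, so t = (√(D² + v²x²) − D)/v².
√(D² + v²x²) = √(1.68² + 0.105² × 166²) = 17.51; v² = 0.011025.
t = (17.51 − 1.68)/0.011025 = 1440 days (vs. the pure-advection estimate x/v = 1580 d).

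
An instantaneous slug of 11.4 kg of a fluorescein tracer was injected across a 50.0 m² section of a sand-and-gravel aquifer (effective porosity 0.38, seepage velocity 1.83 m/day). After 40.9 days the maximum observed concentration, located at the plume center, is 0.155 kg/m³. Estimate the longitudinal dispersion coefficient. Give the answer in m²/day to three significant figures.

At the plume center C_max = M/(n_e·A·√(4πDt)), so D = M²/(4πt·(n_e·A·C_max)²).
n_e·A·C_max = 0.38 × 50.0 × 0.155 = 2.945 kg/m.
D = 11.4²/(4π × 40.9 × 2.945²) = 0.0292 m²/day.

0.0292 m²/day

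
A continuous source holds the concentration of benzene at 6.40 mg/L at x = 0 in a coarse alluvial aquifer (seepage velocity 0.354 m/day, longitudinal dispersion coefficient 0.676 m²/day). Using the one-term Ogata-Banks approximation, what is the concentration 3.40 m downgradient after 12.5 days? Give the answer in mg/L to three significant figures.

3.83 mg/L

For a continuous step input, C/C₀ ≈ ½·erfc((x−vt)/(2√(Dt))).
vt = 0.354 × 12.5 = 4.425 m and 2√(Dt) = 2√(0.676 × 12.5) = 5.814 m.
Argument (x−vt)/(2√(Dt)) = (3.40 − 4.425)/5.814 = -0.1763; ½·erfc(-0.1763) = 0.5984.
C = 6.40 × 0.5984 = 3.83 mg/L.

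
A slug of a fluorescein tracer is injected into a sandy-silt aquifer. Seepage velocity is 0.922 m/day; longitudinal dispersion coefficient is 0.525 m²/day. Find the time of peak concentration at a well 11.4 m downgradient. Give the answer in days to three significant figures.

11.8 days

For the 1D instantaneous-source solution, setting ∂C/∂t = 0 at fixed x gives v²t² + 2Dt − x² = 0, so t = (√(D² + v²x²) − D)/v².
√(D² + v²x²) = √(0.525² + 0.922² × 11.4²) = 10.52; v² = 0.850084.
t = (10.52 − 0.525)/0.850084 = 11.8 days (vs. the pure-advection estimate x/v = 12.4 d).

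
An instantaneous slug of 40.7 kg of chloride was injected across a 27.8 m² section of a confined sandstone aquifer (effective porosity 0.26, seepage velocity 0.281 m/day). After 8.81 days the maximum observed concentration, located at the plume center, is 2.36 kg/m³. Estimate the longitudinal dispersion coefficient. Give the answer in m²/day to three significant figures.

0.0514 m²/day

At the plume center C_max = M/(n_e·A·√(4πDt)), so D = M²/(4πt·(n_e·A·C_max)²).
n_e·A·C_max = 0.26 × 27.8 × 2.36 = 17.06 kg/m.
D = 40.7²/(4π × 8.81 × 17.06²) = 0.0514 m²/day.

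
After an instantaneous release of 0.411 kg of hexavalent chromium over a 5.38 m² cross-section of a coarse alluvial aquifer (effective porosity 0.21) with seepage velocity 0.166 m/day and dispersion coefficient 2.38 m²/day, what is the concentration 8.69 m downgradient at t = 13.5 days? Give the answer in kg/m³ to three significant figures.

0.0131 kg/m³

For an instantaneous plane source, C(x,t) = M/(n_e·A·√(4πDt)) · exp(−(x−vt)²/(4Dt)), with n_e·A the pore (flow) area.
Plume center vt = 0.166 × 13.5 = 2.241 m, so the well at 8.69 m is 6.449 m downgradient of the peak.
√(4πDt) = 20.09 m, giving peak height M/(n_e·A·√(4πDt)) = 0.411/(0.21 × 5.38 × 20.09) = 0.01811 kg/m³.
(x−vt)²/(4Dt) = (6.449)²/(4 × 2.38 × 13.5) = 0.3236; exp(−0.3236) = 0.7235.
C = 0.01811 × 0.7235 = 0.0131 kg/m³.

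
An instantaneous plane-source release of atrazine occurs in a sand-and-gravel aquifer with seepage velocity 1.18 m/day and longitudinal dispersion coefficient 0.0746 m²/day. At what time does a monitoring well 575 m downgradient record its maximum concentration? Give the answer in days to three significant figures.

For the 1D instantaneous-source solution, setting ∂C/∂t = 0 at fixed x gives v²t² + 2Dt − x² = 0, so t = (√(D² + v²x²) − D)/v².
√(D² + v²x²) = √(0.0746² + 1.18² × 575²) = 678.5; v² = 1.3924.
t = (678.5 − 0.0746)/1.3924 = 487 days (vs. the pure-advection estimate x/v = 487 d).

487 days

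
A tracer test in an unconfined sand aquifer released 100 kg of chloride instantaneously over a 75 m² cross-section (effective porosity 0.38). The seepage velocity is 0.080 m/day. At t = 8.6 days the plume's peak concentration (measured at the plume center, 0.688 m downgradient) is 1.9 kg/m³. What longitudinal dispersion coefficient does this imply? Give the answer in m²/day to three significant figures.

0.0316 m²/day

At the plume center C_max = M/(n_e·A·√(4πDt)), so D = M²/(4πt·(n_e·A·C_max)²).
n_e·A·C_max = 0.38 × 75 × 1.9 = 54.15 kg/m.
D = 100²/(4π × 8.6 × 54.15²) = 0.0316 m²/day.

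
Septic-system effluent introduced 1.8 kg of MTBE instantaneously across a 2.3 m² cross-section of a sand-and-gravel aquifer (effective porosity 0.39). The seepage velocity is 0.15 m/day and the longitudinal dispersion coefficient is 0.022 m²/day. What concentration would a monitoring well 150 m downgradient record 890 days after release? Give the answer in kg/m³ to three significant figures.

For an instantaneous plane source, C(x,t) = M/(n_e·A·√(4πDt)) · exp(−(x−vt)²/(4Dt)), with n_e·A the pore (flow) area.
Plume center vt = 0.15 × 890 = 133.5 m, so the well at 150 m is 16.5 m downgradient of the peak.
√(4πDt) = 15.69 m, giving peak height M/(n_e·A·√(4πDt)) = 1.8/(0.39 × 2.3 × 15.69) = 0.1279 kg/m³.
(x−vt)²/(4Dt) = (16.5)²/(4 × 0.022 × 890) = 3.476; exp(−3.476) = 0.03093.
C = 0.1279 × 0.03093 = 0.00396 kg/m³.

0.00396 kg/m³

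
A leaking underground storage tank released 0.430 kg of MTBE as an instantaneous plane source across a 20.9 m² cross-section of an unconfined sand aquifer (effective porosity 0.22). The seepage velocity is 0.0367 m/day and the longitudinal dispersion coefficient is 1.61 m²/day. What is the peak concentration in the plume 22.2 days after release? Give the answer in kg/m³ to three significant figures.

0.00441 kg/m³

The peak of an instantaneous 1D plume sits at x = vt; there the Gaussian factor is 1 and C_max = M/(n_e·A·√(4πDt)), where n_e·A is the pore area the mass is dissolved in.
√(4πDt) = √(4π × 1.61 × 22.2) = 21.19 m, so C_max = 0.430/(0.22 × 20.9 × 21.19) = 0.00441 kg/m³.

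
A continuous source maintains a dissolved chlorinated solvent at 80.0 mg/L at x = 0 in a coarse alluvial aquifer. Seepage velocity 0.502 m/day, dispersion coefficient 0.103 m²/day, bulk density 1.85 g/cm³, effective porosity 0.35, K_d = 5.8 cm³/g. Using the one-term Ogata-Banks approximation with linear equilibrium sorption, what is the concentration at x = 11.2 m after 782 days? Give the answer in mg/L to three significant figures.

Retardation factor R = 1 + ρ_b·K_d/n = 1 + 1.85 × 5.8/0.35 = 31.66.
Sorption retards both mechanisms: v_R = v/R = 0.01586 m/day, D_R = D/R = 0.003253 m²/day.
v_R·t = 0.01586 × 782 = 12.40252 m; 2√(D_R t) = 3.190 m; argument = (11.2 − 12.40252)/3.190 = -0.3770.
C = C₀ × ½·erfc(-0.3770) = 80.0 × 0.7030 = 56.2 mg/L.

56.2 mg/L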